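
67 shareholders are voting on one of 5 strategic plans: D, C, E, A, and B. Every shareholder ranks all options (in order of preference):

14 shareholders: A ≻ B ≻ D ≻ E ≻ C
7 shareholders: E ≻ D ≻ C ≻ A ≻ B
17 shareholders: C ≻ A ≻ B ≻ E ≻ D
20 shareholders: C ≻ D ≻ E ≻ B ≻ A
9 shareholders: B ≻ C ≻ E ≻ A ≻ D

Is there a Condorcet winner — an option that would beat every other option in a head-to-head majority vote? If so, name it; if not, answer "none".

C

C vs D: 46–21 for C.
C vs E: 46–21 for C.
C vs A: 53–14 for C.
C vs B: 44–23 for C.
C beats every other option head-to-head.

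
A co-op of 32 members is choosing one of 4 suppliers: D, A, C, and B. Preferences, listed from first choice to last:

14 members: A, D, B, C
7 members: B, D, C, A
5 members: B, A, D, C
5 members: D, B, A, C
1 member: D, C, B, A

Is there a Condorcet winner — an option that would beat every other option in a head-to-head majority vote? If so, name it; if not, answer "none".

Checking pairwise contests:
A beats D 19–13.
B beats A 18–14.
D beats C 32–0.
D beats B 20–12.
Every option loses at least one head-to-head, so there is no Condorcet winner.

none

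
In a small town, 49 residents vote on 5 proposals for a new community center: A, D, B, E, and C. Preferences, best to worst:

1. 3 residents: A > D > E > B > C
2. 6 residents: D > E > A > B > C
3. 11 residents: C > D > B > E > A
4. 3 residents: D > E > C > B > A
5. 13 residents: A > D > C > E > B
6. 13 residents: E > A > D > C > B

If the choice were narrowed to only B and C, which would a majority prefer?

Voters preferring B to C: 9; preferring C to B: 40.
C wins the head-to-head.

C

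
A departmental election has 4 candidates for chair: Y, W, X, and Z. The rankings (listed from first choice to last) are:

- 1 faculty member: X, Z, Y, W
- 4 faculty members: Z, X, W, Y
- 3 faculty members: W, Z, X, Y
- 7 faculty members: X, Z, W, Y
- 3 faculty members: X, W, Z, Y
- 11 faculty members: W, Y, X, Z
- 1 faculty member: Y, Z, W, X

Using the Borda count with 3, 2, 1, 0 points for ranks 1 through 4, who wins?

W

Y: 1·1 + 4·0 + 3·0 + 7·0 + 3·0 + 11·2 + 1·3 = 26
W: 1·0 + 4·1 + 3·3 + 7·1 + 3·2 + 11·3 + 1·1 = 60
X: 1·3 + 4·2 + 3·1 + 7·3 + 3·3 + 11·1 + 1·0 = 55
Z: 1·2 + 4·3 + 3·2 + 7·2 + 3·1 + 11·0 + 1·2 = 39
W has the highest Borda score (60).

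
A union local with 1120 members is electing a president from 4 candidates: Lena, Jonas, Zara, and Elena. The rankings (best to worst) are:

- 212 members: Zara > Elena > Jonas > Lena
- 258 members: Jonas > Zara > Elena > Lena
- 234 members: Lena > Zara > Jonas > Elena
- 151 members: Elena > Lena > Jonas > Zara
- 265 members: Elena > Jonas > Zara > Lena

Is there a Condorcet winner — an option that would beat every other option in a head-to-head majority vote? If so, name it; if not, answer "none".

none

Checking pairwise contests:
Jonas beats Lena 735–385.
Elena beats Jonas 628–492.
Jonas beats Zara 674–446.
Zara beats Elena 704–416.
Every option loses at least one head-to-head, so there is no Condorcet winner.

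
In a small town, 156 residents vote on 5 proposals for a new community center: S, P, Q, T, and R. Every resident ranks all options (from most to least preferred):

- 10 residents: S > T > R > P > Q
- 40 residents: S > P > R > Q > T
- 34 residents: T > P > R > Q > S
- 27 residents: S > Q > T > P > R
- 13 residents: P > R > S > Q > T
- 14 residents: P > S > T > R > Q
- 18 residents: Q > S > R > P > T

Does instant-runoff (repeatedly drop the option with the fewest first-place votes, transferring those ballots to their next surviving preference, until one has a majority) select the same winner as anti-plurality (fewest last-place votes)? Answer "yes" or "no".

Instant-runoff — R1 S 77, P 27, Q 18, T 34, R 0 (R out); R2 S 77, P 27, Q 18, T 34 (Q out); R3 S 95, P 27, T 34 (S winner). Winner: S.
Anti-plurality — last-place votes: S 34, P 0, Q 24, T 71, R 27. Winner: P.
The two methods disagree.

no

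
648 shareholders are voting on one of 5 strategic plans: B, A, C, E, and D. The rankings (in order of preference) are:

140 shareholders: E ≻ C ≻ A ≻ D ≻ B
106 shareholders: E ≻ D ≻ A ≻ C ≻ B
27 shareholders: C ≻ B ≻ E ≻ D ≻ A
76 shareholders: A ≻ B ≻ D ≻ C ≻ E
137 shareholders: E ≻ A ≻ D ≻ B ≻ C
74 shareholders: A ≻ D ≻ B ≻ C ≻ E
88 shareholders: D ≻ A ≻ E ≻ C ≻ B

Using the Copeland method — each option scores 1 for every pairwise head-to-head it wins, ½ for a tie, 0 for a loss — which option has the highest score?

E

B: loses to A, C, E, and D → score 0.
A: beats B, C, and D; loses to E → score 3.
C: beats B; loses to A, E, and D → score 1.
E: beats B, A, C, and D → score 4.
D: beats B and C; loses to A and E → score 2.
E has the best pairwise record.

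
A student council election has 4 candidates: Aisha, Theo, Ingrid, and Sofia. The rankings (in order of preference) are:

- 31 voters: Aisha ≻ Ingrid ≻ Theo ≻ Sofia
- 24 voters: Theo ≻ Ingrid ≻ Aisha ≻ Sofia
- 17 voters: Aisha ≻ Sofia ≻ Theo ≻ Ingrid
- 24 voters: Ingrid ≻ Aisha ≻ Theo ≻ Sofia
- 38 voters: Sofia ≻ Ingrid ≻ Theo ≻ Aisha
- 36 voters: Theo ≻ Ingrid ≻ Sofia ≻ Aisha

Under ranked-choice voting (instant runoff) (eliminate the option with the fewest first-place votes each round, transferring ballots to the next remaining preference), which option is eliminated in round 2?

Sofia

Round 1: Aisha 48, Theo 60, Ingrid 24, Sofia 38. Eliminate Ingrid.
Round 2: Aisha 72, Theo 60, Sofia 38. Eliminate Sofia.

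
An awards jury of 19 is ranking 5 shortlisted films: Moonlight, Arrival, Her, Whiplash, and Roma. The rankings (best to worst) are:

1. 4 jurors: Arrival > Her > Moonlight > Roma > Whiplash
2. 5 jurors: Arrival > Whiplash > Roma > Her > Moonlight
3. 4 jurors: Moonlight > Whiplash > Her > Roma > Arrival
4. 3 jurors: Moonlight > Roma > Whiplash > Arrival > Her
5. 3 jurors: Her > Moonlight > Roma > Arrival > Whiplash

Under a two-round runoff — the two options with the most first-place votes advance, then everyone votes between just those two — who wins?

Round 1 first-place votes: Moonlight 7, Arrival 9, Her 3, Whiplash 0, Roma 0.
Arrival and Moonlight advance.
Runoff: Arrival is preferred to Moonlight by 9 voters; Moonlight by 10.
Moonlight wins the runoff.

Moonlight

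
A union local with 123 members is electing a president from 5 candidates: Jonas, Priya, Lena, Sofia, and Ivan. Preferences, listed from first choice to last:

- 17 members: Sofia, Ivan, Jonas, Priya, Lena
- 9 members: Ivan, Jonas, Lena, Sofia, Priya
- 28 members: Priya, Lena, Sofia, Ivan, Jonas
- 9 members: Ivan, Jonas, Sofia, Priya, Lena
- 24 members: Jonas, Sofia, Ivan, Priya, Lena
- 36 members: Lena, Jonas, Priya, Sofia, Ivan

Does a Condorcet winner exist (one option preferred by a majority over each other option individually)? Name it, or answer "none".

Checking pairwise contests:
Lena beats Jonas 64–59.
Jonas beats Priya 95–28.
Priya beats Lena 78–45.
Jonas beats Sofia 78–45.
Priya beats Ivan 64–59.
Every option loses at least one head-to-head, so there is no Condorcet winner.

none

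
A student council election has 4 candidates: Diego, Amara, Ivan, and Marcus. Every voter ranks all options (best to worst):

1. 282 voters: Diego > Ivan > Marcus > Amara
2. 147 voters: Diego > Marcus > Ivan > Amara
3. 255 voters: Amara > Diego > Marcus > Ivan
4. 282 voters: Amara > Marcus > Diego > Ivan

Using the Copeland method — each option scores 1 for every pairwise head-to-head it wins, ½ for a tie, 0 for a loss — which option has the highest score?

Diego: beats Ivan and Marcus; loses to Amara → score 2.
Amara: beats Diego, Ivan, and Marcus → score 3.
Ivan: loses to Diego, Amara, and Marcus → score 0.
Marcus: beats Ivan; loses to Diego and Amara → score 1.
Amara has the best pairwise record.

Amara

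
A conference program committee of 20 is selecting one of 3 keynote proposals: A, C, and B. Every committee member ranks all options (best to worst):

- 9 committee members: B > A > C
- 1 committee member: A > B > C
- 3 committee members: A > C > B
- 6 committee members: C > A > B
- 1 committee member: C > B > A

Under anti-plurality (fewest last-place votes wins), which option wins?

A

Last-place votes: A 1, C 10, B 9.
A is ranked last by the fewest voters, so A wins.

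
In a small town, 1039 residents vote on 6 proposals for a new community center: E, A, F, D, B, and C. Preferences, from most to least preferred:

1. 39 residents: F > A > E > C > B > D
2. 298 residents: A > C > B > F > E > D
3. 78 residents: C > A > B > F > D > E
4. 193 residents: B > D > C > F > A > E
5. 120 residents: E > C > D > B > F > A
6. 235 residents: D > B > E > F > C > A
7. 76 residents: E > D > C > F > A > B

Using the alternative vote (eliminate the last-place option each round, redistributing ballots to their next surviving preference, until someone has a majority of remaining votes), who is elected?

Round 1: E 196, A 298, F 39, D 235, B 193, C 78. Eliminate F.
Round 2: E 196, A 337, D 235, B 193, C 78. Eliminate C.
Round 3: E 196, A 415, D 235, B 193. Eliminate B.
Round 4: E 196, A 415, D 428. Eliminate E.
Round 5: A 415, D 624. D has a majority.

D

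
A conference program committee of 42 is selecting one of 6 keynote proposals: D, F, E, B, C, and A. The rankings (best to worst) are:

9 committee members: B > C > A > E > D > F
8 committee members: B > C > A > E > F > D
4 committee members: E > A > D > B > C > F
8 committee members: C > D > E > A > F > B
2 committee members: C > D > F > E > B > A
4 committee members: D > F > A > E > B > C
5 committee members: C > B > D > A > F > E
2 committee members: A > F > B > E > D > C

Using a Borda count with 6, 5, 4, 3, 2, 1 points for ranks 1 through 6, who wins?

D: 9·2 + 8·1 + 4·4 + 8·5 + 2·5 + 4·6 + 5·4 + 2·2 = 140
F: 9·1 + 8·2 + 4·1 + 8·2 + 2·4 + 4·5 + 5·2 + 2·5 = 93
E: 9·3 + 8·3 + 4·6 + 8·4 + 2·3 + 4·3 + 5·1 + 2·3 = 136
B: 9·6 + 8·6 + 4·3 + 8·1 + 2·2 + 4·2 + 5·5 + 2·4 = 167
C: 9·5 + 8·5 + 4·2 + 8·6 + 2·6 + 4·1 + 5·6 + 2·1 = 189
A: 9·4 + 8·4 + 4·5 + 8·3 + 2·1 + 4·4 + 5·3 + 2·6 = 157
C has the highest Borda score (189).

C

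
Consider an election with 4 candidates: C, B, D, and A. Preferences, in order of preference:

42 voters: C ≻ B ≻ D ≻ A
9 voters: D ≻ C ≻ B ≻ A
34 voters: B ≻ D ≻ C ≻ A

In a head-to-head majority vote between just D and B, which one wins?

B

Voters preferring D to B: 9; preferring B to D: 76.
B wins the head-to-head.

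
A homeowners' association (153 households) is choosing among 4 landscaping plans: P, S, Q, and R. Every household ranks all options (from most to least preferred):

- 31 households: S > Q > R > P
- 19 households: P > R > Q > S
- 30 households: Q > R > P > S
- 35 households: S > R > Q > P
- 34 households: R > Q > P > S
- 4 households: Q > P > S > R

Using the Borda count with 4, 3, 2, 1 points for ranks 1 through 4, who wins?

R

P: 31·1 + 19·4 + 30·2 + 35·1 + 34·2 + 4·3 = 282
S: 31·4 + 19·1 + 30·1 + 35·4 + 34·1 + 4·2 = 355
Q: 31·3 + 19·2 + 30·4 + 35·2 + 34·3 + 4·4 = 439
R: 31·2 + 19·3 + 30·3 + 35·3 + 34·4 + 4·1 = 454
R has the highest Borda score (454).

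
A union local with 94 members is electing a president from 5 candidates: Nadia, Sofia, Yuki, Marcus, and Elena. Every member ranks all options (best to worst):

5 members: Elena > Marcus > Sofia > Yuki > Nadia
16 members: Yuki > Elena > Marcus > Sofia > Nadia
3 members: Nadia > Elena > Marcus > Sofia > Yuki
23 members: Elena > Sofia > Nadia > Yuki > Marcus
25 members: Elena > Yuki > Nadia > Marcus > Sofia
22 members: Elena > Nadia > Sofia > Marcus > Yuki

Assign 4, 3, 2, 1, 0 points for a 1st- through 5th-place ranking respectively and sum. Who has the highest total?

Nadia: 5·0 + 16·0 + 3·4 + 23·2 + 25·2 + 22·3 = 174
Sofia: 5·2 + 16·1 + 3·1 + 23·3 + 25·0 + 22·2 = 142
Yuki: 5·1 + 16·4 + 3·0 + 23·1 + 25·3 + 22·0 = 167
Marcus: 5·3 + 16·2 + 3·2 + 23·0 + 25·1 + 22·1 = 100
Elena: 5·4 + 16·3 + 3·3 + 23·4 + 25·4 + 22·4 = 357
Elena has the highest Borda score (357).

Elena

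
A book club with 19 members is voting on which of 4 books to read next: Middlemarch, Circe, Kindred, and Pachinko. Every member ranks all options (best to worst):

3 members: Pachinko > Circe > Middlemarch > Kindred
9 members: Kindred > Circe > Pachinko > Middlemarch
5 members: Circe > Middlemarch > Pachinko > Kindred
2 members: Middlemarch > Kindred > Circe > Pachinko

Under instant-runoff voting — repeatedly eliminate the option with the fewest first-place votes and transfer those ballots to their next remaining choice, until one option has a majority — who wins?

Round 1: Middlemarch 2, Circe 5, Kindred 9, Pachinko 3. Eliminate Middlemarch.
Round 2: Circe 5, Kindred 11, Pachinko 3. Kindred has a majority.

Kindred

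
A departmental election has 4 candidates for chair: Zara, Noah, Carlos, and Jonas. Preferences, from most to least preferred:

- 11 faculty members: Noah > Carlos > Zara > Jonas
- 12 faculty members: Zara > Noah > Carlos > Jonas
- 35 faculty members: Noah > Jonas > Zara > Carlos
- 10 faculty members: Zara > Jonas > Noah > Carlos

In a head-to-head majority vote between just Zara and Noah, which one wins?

Noah

Voters preferring Zara to Noah: 22; preferring Noah to Zara: 46.
Noah wins the head-to-head.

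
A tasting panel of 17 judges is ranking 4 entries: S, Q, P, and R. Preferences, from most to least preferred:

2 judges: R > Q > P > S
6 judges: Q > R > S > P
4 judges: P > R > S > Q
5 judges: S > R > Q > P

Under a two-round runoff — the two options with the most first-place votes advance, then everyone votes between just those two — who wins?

S

Round 1 first-place votes: S 5, Q 6, P 4, R 2.
Q and S advance.
Runoff: Q is preferred to S by 8 voters; S by 9.
S wins the runoff.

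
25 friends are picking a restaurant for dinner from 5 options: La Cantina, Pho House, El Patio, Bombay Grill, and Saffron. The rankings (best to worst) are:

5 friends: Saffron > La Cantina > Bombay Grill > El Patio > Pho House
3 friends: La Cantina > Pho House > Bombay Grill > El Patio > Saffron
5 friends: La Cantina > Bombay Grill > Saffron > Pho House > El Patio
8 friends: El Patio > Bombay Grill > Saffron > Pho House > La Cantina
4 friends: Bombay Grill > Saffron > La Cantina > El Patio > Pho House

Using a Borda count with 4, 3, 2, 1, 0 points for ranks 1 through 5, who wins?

Bombay Grill

La Cantina: 5·3 + 3·4 + 5·4 + 8·0 + 4·2 = 55
Pho House: 5·0 + 3·3 + 5·1 + 8·1 + 4·0 = 22
El Patio: 5·1 + 3·1 + 5·0 + 8·4 + 4·1 = 44
Bombay Grill: 5·2 + 3·2 + 5·3 + 8·3 + 4·4 = 71
Saffron: 5·4 + 3·0 + 5·2 + 8·2 + 4·3 = 58
Bombay Grill has the highest Borda score (71).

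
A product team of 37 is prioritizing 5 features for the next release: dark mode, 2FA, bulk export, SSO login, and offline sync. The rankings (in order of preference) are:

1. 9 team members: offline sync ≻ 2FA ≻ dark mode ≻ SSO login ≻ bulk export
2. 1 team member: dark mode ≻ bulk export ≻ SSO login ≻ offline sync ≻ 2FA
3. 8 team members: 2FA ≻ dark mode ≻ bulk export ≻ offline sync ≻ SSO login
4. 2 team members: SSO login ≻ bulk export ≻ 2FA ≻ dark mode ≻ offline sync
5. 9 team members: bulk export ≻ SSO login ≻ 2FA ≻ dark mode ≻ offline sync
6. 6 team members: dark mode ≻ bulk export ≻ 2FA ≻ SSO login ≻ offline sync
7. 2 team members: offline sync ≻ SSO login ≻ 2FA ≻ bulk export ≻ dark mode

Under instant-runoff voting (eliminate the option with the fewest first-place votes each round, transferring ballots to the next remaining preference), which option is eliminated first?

SSO login

Round 1: dark mode 7, 2FA 8, bulk export 9, SSO login 2, offline sync 11. Eliminate SSO login.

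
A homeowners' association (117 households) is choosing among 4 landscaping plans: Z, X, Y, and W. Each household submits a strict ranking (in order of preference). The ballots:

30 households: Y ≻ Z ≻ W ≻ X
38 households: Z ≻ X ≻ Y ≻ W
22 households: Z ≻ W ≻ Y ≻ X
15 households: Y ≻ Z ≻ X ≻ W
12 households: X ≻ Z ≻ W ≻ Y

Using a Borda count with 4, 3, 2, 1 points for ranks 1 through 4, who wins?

Z

Z: 30·3 + 38·4 + 22·4 + 15·3 + 12·3 = 411
X: 30·1 + 38·3 + 22·1 + 15·2 + 12·4 = 244
Y: 30·4 + 38·2 + 22·2 + 15·4 + 12·1 = 312
W: 30·2 + 38·1 + 22·3 + 15·1 + 12·2 = 203
Z has the highest Borda score (411).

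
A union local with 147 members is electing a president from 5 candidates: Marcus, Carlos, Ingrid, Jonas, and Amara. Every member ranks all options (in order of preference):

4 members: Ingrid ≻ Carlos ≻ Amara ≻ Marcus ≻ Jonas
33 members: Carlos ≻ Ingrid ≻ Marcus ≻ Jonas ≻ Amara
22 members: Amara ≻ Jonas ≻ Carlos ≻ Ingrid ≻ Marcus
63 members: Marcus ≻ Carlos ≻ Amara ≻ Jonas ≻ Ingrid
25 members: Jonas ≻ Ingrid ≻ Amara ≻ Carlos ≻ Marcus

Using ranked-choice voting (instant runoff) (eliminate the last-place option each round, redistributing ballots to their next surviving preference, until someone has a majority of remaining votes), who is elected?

Marcus

Round 1: Marcus 63, Carlos 33, Ingrid 4, Jonas 25, Amara 22. Eliminate Ingrid.
Round 2: Marcus 63, Carlos 37, Jonas 25, Amara 22. Eliminate Amara.
Round 3: Marcus 63, Carlos 37, Jonas 47. Eliminate Carlos.
Round 4: Marcus 100, Jonas 47. Marcus has a majority.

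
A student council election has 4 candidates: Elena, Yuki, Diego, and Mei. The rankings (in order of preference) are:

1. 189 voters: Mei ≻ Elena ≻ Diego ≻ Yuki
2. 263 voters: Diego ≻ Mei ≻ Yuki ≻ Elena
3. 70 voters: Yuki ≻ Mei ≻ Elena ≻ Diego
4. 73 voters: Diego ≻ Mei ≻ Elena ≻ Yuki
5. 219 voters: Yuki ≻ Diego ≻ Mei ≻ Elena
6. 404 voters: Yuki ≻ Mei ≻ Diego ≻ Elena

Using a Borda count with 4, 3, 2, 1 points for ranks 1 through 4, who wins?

Elena: 189·3 + 263·1 + 70·2 + 73·2 + 219·1 + 404·1 = 1739
Yuki: 189·1 + 263·2 + 70·4 + 73·1 + 219·4 + 404·4 = 3560
Diego: 189·2 + 263·4 + 70·1 + 73·4 + 219·3 + 404·2 = 3257
Mei: 189·4 + 263·3 + 70·3 + 73·3 + 219·2 + 404·3 = 3624
Mei has the highest Borda score (3624).

Mei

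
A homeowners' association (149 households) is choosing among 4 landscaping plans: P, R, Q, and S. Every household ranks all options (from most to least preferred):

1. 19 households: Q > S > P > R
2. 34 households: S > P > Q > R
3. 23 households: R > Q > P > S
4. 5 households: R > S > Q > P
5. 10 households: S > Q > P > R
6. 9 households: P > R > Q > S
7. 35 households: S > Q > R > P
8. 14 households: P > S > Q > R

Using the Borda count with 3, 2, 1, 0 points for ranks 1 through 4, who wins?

S

P: 19·1 + 34·2 + 23·1 + 5·0 + 10·1 + 9·3 + 35·0 + 14·3 = 189
R: 19·0 + 34·0 + 23·3 + 5·3 + 10·0 + 9·2 + 35·1 + 14·0 = 137
Q: 19·3 + 34·1 + 23·2 + 5·1 + 10·2 + 9·1 + 35·2 + 14·1 = 255
S: 19·2 + 34·3 + 23·0 + 5·2 + 10·3 + 9·0 + 35·3 + 14·2 = 313
S has the highest Borda score (313).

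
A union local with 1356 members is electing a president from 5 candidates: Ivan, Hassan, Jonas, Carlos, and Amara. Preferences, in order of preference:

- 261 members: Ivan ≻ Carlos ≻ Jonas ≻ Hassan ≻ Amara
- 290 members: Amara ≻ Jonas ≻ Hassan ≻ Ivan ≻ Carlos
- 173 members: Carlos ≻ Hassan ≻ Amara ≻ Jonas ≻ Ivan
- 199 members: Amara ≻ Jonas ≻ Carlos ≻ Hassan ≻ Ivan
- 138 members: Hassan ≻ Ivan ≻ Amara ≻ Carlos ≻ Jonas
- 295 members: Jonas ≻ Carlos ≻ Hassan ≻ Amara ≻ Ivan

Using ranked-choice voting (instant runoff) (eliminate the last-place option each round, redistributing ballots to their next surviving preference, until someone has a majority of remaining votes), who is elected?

Round 1: Ivan 261, Hassan 138, Jonas 295, Carlos 173, Amara 489. Eliminate Hassan.
Round 2: Ivan 399, Jonas 295, Carlos 173, Amara 489. Eliminate Carlos.
Round 3: Ivan 399, Jonas 295, Amara 662. Eliminate Jonas.
Round 4: Ivan 399, Amara 957. Amara has a majority.

Amara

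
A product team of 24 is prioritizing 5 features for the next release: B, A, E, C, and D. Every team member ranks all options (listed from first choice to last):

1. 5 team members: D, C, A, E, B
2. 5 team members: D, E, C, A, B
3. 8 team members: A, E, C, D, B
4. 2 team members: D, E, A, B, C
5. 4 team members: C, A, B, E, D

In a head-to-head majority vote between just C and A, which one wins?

C

Voters preferring C to A: 14; preferring A to C: 10.
C wins the head-to-head.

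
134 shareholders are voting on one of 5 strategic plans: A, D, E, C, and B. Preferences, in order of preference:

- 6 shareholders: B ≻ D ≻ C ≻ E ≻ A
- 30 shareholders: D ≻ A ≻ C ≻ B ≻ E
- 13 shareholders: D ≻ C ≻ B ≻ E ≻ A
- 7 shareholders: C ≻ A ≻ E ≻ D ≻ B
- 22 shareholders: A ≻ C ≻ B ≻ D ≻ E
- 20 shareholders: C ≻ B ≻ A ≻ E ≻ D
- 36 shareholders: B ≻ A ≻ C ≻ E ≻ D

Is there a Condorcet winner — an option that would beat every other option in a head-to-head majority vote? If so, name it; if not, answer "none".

none

Checking pairwise contests:
B beats A 75–59.
A beats D 85–49.
A beats E 115–19.
A beats C 88–46.
C beats B 92–42.
Every option loses at least one head-to-head, so there is no Condorcet winner.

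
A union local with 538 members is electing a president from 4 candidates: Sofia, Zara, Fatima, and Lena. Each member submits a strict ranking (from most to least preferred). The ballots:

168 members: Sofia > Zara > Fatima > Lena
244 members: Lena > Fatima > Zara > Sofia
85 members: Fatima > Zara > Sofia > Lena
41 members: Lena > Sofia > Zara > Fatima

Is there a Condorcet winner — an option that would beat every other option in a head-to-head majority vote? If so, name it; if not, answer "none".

Lena

Lena vs Sofia: 285–253 for Lena.
Lena vs Zara: 285–253 for Lena.
Lena vs Fatima: 285–253 for Lena.
Lena beats every other option head-to-head.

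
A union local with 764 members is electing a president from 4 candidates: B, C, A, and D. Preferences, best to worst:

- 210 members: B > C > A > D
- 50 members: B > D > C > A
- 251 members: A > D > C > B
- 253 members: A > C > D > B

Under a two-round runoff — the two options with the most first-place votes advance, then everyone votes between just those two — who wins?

Round 1 first-place votes: B 260, C 0, A 504, D 0.
A and B advance.
Runoff: A is preferred to B by 504 voters; B by 260.
A wins the runoff.

A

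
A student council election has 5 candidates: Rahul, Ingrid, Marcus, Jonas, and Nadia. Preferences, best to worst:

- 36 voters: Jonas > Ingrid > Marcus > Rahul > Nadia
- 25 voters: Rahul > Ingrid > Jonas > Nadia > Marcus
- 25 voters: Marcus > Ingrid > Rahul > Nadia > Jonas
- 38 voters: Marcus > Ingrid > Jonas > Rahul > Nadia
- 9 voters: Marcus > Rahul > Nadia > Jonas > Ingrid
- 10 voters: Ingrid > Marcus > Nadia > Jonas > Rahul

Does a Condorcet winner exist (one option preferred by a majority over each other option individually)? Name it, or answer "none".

Marcus vs Rahul: 118–25 for Marcus.
Marcus vs Ingrid: 72–71 for Marcus.
Marcus vs Jonas: 82–61 for Marcus.
Marcus vs Nadia: 118–25 for Marcus.
Marcus beats every other option head-to-head.

Marcus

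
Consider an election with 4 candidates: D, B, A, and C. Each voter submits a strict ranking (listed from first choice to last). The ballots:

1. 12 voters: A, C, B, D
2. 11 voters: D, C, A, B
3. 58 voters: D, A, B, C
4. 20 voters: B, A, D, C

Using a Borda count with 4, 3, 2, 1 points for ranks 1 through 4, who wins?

D

D: 12·1 + 11·4 + 58·4 + 20·2 = 328
B: 12·2 + 11·1 + 58·2 + 20·4 = 231
A: 12·4 + 11·2 + 58·3 + 20·3 = 304
C: 12·3 + 11·3 + 58·1 + 20·1 = 147
D has the highest Borda score (328).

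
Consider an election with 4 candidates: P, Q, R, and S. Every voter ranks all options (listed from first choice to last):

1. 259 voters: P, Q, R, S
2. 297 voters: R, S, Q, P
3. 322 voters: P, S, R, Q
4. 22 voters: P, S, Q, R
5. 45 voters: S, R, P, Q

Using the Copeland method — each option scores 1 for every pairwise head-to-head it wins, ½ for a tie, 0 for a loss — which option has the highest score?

P

P: beats Q, R, and S → score 3.
Q: loses to P, R, and S → score 0.
R: beats Q and S; loses to P → score 2.
S: beats Q; loses to P and R → score 1.
P has the best pairwise record.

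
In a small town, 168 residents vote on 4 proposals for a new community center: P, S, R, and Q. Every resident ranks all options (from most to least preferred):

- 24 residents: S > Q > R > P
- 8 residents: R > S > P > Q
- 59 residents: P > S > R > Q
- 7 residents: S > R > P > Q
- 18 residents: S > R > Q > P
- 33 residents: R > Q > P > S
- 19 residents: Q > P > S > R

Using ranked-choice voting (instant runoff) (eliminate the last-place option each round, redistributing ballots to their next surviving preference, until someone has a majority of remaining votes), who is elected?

Round 1: P 59, S 49, R 41, Q 19. Eliminate Q.
Round 2: P 78, S 49, R 41. Eliminate R.
Round 3: P 111, S 57. P has a majority.

P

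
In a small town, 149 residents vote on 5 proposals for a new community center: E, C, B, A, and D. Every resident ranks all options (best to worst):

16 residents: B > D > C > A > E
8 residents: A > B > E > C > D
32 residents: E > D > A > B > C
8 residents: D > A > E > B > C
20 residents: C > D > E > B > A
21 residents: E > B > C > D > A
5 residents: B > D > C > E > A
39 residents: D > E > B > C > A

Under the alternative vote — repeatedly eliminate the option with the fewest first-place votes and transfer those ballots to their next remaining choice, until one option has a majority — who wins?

Round 1: E 53, C 20, B 21, A 8, D 47. Eliminate A.
Round 2: E 53, C 20, B 29, D 47. Eliminate C.
Round 3: E 53, B 29, D 67. Eliminate B.
Round 4: E 61, D 88. D has a majority.

D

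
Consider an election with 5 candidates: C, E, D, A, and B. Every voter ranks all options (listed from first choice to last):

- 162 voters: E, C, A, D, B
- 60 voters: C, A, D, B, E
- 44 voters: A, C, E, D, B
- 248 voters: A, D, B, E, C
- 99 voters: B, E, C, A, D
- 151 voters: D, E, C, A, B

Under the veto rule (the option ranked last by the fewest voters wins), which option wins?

A

Last-place votes: C 248, E 60, D 99, A 0, B 357.
A is ranked last by the fewest voters, so A wins.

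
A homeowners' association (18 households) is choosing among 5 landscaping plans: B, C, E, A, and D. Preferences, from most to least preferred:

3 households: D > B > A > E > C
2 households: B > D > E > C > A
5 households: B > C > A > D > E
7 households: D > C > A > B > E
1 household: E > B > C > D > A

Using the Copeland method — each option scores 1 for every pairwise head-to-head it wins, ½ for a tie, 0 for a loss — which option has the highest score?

D

B: beats C, E, and A; loses to D → score 3.
C: beats E and A; loses to B and D → score 2.
E: loses to B, C, A, and D → score 0.
A: beats E; loses to B, C, and D → score 1.
D: beats B, C, E, and A → score 4.
D has the best pairwise record.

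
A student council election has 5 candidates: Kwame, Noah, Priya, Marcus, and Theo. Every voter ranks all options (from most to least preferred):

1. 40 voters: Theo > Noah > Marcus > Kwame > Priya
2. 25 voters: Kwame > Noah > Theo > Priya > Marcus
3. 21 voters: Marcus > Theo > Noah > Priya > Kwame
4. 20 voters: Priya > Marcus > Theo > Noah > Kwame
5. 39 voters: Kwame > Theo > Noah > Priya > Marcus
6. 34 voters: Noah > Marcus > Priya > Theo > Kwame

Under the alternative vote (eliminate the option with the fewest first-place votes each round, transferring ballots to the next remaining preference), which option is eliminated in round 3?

Theo

Round 1: Kwame 64, Noah 34, Priya 20, Marcus 21, Theo 40. Eliminate Priya.
Round 2: Kwame 64, Noah 34, Marcus 41, Theo 40. Eliminate Noah.
Round 3: Kwame 64, Marcus 75, Theo 40. Eliminate Theo.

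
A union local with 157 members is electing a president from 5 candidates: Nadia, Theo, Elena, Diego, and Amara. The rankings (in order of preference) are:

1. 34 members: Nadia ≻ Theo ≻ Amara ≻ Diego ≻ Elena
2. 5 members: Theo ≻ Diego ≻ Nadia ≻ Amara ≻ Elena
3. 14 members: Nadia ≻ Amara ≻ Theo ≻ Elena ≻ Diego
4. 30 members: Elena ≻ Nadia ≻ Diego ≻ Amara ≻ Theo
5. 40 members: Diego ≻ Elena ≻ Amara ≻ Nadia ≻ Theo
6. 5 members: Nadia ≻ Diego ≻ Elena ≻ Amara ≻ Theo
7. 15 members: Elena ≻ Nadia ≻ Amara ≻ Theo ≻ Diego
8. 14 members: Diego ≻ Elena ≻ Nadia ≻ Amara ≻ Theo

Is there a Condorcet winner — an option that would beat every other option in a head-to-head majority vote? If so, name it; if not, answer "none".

none

Checking pairwise contests:
Elena beats Nadia 99–58.
Nadia beats Theo 152–5.
Diego beats Elena 98–59.
Nadia beats Diego 98–59.
Nadia beats Amara 117–40.
Every option loses at least one head-to-head, so there is no Condorcet winner.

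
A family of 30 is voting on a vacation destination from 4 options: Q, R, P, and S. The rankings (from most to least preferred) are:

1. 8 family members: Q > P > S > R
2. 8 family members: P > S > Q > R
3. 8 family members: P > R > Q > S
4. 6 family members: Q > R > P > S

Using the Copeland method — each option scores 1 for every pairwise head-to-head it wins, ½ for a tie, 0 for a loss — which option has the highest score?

Q: beats R and S; loses to P → score 2.
R: loses to Q, P, and S → score 0.
P: beats Q, R, and S → score 3.
S: beats R; loses to Q and P → score 1.
P has the best pairwise record.

P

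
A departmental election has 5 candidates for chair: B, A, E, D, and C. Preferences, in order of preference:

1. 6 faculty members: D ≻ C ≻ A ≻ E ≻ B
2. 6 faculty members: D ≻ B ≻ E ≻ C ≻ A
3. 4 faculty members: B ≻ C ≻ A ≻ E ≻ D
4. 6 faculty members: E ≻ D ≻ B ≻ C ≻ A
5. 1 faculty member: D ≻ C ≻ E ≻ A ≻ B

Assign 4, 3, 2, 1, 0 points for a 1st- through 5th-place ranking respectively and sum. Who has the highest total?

D

B: 6·0 + 6·3 + 4·4 + 6·2 + 1·0 = 46
A: 6·2 + 6·0 + 4·2 + 6·0 + 1·1 = 21
E: 6·1 + 6·2 + 4·1 + 6·4 + 1·2 = 48
D: 6·4 + 6·4 + 4·0 + 6·3 + 1·4 = 70
C: 6·3 + 6·1 + 4·3 + 6·1 + 1·3 = 45
D has the highest Borda score (70).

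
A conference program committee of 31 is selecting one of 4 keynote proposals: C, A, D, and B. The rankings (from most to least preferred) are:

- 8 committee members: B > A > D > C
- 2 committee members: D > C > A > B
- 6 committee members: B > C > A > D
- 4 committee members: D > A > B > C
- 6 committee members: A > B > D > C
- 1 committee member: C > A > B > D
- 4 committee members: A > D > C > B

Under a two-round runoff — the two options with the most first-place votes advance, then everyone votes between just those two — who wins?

Round 1 first-place votes: C 1, A 10, D 6, B 14.
B and A advance.
Runoff: B is preferred to A by 14 voters; A by 17.
A wins the runoff.

A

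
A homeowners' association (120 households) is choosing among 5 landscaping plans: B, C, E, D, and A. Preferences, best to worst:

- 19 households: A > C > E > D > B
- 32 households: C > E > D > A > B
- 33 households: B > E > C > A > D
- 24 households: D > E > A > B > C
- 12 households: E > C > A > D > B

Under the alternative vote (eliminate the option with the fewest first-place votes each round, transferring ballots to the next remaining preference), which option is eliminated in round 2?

A

Round 1: B 33, C 32, E 12, D 24, A 19. Eliminate E.
Round 2: B 33, C 44, D 24, A 19. Eliminate A.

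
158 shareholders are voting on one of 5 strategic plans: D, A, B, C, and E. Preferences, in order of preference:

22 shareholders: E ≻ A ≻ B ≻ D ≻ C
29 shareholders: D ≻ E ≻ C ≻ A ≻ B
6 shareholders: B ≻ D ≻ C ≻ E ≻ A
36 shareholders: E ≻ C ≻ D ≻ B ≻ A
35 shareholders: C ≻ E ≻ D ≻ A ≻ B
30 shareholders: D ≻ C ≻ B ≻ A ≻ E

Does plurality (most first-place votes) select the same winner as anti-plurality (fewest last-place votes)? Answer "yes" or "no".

Plurality — first-place votes: D 59, A 0, B 6, C 35, E 58. Winner: D.
Anti-plurality — last-place votes: D 0, A 42, B 64, C 22, E 30. Winner: D.
The two methods agree.

yes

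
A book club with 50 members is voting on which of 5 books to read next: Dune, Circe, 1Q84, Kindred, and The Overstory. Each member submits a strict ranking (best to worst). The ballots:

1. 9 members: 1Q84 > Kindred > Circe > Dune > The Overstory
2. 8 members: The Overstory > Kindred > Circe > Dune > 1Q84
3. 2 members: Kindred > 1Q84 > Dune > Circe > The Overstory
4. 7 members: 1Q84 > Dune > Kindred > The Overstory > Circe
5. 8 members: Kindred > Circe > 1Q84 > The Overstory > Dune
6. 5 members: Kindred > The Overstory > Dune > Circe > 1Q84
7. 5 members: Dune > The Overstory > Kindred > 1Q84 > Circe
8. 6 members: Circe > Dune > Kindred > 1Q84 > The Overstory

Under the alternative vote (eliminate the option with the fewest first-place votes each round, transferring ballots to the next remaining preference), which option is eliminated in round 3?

Round 1: Dune 5, Circe 6, 1Q84 16, Kindred 15, The Overstory 8. Eliminate Dune.
Round 2: Circe 6, 1Q84 16, Kindred 15, The Overstory 13. Eliminate Circe.
Round 3: 1Q84 16, Kindred 21, The Overstory 13. Eliminate The Overstory.

The Overstory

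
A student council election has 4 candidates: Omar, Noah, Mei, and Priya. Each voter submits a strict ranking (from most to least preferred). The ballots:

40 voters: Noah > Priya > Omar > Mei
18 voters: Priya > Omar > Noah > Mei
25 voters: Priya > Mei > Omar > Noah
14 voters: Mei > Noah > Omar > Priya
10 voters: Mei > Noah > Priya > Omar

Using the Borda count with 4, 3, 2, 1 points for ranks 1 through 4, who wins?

Priya

Omar: 40·2 + 18·3 + 25·2 + 14·2 + 10·1 = 222
Noah: 40·4 + 18·2 + 25·1 + 14·3 + 10·3 = 293
Mei: 40·1 + 18·1 + 25·3 + 14·4 + 10·4 = 229
Priya: 40·3 + 18·4 + 25·4 + 14·1 + 10·2 = 326
Priya has the highest Borda score (326).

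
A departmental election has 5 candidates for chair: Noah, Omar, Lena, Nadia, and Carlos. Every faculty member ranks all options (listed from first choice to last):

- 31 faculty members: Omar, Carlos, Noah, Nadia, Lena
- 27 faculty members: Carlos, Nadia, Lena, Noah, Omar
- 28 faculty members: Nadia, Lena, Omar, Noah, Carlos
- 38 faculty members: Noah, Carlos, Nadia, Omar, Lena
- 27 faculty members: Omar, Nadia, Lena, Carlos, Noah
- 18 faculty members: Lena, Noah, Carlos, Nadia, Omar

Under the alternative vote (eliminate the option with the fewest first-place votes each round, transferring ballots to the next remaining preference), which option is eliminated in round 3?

Nadia

Round 1: Noah 38, Omar 58, Lena 18, Nadia 28, Carlos 27. Eliminate Lena.
Round 2: Noah 56, Omar 58, Nadia 28, Carlos 27. Eliminate Carlos.
Round 3: Noah 56, Omar 58, Nadia 55. Eliminate Nadia.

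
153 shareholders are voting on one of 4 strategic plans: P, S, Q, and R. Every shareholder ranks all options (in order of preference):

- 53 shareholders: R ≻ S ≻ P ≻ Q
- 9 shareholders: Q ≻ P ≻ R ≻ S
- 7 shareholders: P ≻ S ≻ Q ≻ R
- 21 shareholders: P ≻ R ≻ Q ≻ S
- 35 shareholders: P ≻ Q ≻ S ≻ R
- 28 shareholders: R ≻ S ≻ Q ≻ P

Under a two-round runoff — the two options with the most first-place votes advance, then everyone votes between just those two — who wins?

R

Round 1 first-place votes: P 63, S 0, Q 9, R 81.
R and P advance.
Runoff: R is preferred to P by 81 voters; P by 72.
R wins the runoff.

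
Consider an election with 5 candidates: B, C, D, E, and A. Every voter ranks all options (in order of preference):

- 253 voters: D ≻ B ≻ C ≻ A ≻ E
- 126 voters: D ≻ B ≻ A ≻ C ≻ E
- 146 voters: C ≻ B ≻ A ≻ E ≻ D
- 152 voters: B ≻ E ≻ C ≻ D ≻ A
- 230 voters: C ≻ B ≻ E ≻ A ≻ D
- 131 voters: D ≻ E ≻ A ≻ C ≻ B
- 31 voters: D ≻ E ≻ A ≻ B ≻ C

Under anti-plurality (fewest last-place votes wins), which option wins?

Last-place votes: B 131, C 31, D 376, E 379, A 152.
C is ranked last by the fewest voters, so C wins.

C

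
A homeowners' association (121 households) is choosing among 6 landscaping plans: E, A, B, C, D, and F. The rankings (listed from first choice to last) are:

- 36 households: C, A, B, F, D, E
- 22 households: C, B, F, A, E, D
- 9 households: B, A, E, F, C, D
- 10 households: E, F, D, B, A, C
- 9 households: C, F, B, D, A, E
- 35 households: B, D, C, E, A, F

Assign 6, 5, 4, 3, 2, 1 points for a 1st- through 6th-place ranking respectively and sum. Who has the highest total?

E: 36·1 + 22·2 + 9·4 + 10·6 + 9·1 + 35·3 = 290
A: 36·5 + 22·3 + 9·5 + 10·2 + 9·2 + 35·2 = 399
B: 36·4 + 22·5 + 9·6 + 10·3 + 9·4 + 35·6 = 584
C: 36·6 + 22·6 + 9·2 + 10·1 + 9·6 + 35·4 = 570
D: 36·2 + 22·1 + 9·1 + 10·4 + 9·3 + 35·5 = 345
F: 36·3 + 22·4 + 9·3 + 10·5 + 9·5 + 35·1 = 353
B has the highest Borda score (584).

B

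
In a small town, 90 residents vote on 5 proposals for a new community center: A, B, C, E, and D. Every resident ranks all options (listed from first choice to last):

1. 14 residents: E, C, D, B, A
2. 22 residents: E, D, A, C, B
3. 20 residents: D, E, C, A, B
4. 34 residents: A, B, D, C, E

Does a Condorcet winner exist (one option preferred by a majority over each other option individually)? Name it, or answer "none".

D vs A: 56–34 for D.
D vs B: 56–34 for D.
D vs C: 76–14 for D.
D vs E: 54–36 for D.
D beats every other option head-to-head.

D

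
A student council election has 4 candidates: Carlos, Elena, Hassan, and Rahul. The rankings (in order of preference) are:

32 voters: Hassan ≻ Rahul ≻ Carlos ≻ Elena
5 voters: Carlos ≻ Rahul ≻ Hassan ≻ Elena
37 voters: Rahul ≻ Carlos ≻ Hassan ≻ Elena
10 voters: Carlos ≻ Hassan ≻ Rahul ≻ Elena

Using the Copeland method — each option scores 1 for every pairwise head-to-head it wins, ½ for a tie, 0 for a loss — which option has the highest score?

Carlos: beats Elena and Hassan; loses to Rahul → score 2.
Elena: loses to Carlos, Hassan, and Rahul → score 0.
Hassan: beats Elena; ties Rahul; loses to Carlos → score 1.5.
Rahul: beats Carlos and Elena; ties Hassan → score 2.5.
Rahul has the best pairwise record.

Rahul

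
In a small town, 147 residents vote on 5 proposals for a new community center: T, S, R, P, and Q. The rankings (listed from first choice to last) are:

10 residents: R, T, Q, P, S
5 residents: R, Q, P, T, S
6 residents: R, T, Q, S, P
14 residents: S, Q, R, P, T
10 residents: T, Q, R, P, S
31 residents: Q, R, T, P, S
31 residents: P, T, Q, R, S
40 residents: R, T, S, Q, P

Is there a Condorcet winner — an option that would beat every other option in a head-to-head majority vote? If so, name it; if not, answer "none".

none

Checking pairwise contests:
R beats T 106–41.
T beats S 133–14.
Q beats R 86–61.
T beats P 97–50.
T beats Q 97–50.
Every option loses at least one head-to-head, so there is no Condorcet winner.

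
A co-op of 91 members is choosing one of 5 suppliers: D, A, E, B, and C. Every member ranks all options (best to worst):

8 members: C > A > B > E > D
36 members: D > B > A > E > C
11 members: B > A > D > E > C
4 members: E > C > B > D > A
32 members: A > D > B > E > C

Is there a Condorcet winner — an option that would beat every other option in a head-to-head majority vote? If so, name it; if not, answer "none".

Checking pairwise contests:
A beats D 51–40.
B beats A 51–40.
D beats E 79–12.
D beats B 68–23.
D beats C 79–12.
Every option loses at least one head-to-head, so there is no Condorcet winner.

none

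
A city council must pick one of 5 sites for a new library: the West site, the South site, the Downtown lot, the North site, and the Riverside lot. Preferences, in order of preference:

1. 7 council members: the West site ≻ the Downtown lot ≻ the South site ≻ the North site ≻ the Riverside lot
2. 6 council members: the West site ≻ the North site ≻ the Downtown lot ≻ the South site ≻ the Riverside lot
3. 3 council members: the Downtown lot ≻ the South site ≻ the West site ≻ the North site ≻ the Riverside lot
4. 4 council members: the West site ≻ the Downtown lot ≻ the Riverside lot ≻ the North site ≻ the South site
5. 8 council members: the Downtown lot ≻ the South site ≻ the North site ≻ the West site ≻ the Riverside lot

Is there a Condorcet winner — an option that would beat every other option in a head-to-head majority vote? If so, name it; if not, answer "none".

the West site vs the South site: 17–11 for the West site.
the West site vs the Downtown lot: 17–11 for the West site.
the West site vs the North site: 20–8 for the West site.
the West site vs the Riverside lot: 28–0 for the West site.
the West site beats every other option head-to-head.

the West site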